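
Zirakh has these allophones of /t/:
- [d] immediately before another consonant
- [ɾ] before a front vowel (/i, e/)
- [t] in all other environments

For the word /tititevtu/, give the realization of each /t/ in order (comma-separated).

[ɾ], [ɾ], [ɾ], [t]

Occurrence 1 (position 1): before a front vowel (/i, e/) → [ɾ].
Occurrence 2 (position 3): before a front vowel (/i, e/) → [ɾ].
Occurrence 3 (position 5): before a front vowel (/i, e/) → [ɾ].
Occurrence 4 (position 8): no conditioning environment matches → elsewhere allophone [t].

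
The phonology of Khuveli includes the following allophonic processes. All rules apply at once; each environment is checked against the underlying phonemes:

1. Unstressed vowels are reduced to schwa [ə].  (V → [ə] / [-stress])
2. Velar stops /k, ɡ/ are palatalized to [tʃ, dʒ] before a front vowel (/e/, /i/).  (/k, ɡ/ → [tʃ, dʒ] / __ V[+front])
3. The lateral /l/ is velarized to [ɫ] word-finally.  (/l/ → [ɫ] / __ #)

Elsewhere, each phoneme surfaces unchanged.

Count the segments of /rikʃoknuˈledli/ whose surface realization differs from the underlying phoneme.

Segments that undergo a rule: /i/ → [ə] (rule 1); /o/ → [ə] (rule 1); /u/ → [ə] (rule 1); /i/ → [ə] (rule 1).
All other segments surface unchanged.

4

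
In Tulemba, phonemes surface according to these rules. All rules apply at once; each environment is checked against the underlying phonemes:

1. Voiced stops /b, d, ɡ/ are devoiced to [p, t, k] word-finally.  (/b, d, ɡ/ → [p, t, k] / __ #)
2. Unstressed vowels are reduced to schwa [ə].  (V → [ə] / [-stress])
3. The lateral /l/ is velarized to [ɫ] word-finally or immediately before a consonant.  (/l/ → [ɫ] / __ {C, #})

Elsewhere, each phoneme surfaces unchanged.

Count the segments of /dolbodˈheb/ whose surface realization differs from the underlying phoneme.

4

Segments that undergo a rule: /o/ → [ə] (rule 2); /l/ → [ɫ] (rule 3); /o/ → [ə] (rule 2); /b/ → [p] (rule 1).
All other segments surface unchanged.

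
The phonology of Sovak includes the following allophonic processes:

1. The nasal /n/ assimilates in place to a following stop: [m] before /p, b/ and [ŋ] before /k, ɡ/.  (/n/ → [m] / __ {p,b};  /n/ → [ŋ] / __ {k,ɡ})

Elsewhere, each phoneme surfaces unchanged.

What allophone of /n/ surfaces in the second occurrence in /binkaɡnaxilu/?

/n/ (between /ɡ/ and /a/) fails the environment for rule 1, so it stays [n].

[n]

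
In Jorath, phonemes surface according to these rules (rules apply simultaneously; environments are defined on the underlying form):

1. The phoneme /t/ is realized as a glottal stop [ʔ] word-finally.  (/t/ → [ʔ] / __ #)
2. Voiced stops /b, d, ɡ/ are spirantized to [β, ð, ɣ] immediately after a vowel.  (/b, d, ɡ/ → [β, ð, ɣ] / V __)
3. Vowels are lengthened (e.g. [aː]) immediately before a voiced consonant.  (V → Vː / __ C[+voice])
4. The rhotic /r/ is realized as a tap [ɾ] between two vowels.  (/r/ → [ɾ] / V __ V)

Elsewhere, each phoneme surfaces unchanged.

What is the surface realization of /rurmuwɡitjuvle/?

/r/ (word-initial) fails the environment for rule 4, so it stays [r].
/u/ — between /r/ and /r/, before a voiced consonant — surfaces as [uː] (rule 3).
/r/ — between /u/ and /m/; rule 4 does not apply here → [r].
/m/ (between /r/ and /u/) is unaffected → [m].
/u/ (between /m/ and /w/) occurs before a voiced consonant → [uː] by rule 3.
/w/ (between /u/ and /ɡ/) is unaffected → [w].
/ɡ/ (between /w/ and /i/): rule 2 targets it, but not immediately after a vowel → unchanged [ɡ].
/i/ (between /ɡ/ and /t/): rule 3 targets it, but not before a voiced consonant → unchanged [i].
/t/ — between /i/ and /j/; rule 1 does not apply here → [t].
/j/ — not in any rule's target class → [j].
/u/ meets the environment for rule 3 (before a voiced consonant) → [uː].
/v/ stays [v].
/l/ (between /v/ and /e/): no rule targets it → [l].
/e/ (word-final) fails the environment for rule 3, so it stays [e].

[ruːrmuːwɡitjuːvle]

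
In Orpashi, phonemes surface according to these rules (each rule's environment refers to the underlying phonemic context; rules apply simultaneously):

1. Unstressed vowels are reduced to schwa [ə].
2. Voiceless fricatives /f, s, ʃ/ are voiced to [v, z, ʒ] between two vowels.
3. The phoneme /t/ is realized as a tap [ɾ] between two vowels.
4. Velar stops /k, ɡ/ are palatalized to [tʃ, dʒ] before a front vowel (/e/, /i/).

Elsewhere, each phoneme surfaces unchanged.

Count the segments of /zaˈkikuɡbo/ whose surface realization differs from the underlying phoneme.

4

Segments that undergo a rule: /a/ → [ə] (rule 1); /k/ → [tʃ] (rule 4); /u/ → [ə] (rule 1); /o/ → [ə] (rule 1).
All other segments surface unchanged.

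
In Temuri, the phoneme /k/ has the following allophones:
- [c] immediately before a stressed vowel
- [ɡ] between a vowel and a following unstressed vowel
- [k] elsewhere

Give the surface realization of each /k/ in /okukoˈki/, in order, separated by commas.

Occurrence 1 (position 2): between a vowel and a following unstressed vowel → [ɡ].
Occurrence 2 (position 4): between a vowel and a following unstressed vowel → [ɡ].
Occurrence 3 (position 6): immediately before a stressed vowel → [c].

[ɡ], [ɡ], [c]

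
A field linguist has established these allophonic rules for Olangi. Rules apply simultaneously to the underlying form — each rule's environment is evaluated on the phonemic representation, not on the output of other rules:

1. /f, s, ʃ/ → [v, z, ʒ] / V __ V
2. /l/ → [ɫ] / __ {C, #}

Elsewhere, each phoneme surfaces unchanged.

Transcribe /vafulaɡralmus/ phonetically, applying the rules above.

/v/ (word-initial) is unaffected → [v].
/a/ (between /v/ and /f/) is unaffected → [a].
/f/ — between /a/ and /u/, between two vowels — surfaces as [v] (rule 1).
/u/ stays [u].
/l/ (between /u/ and /a/) is in the target of rule 2 but the environment (word-finally or immediately before a consonant) is not met → [l].
/a/ (between /l/ and /ɡ/): no rule targets it → [a].
/ɡ/ — not in any rule's target class → [ɡ].
/r/ stays [r].
/a/ — not in any rule's target class → [a].
/l/ meets the environment for rule 2 (word-finally or immediately before a consonant) → [ɫ].
/m/ — not in any rule's target class → [m].
/u/ (between /m/ and /s/) is unaffected → [u].
/s/ (word-final): rule 1 targets it, but not between two vowels → unchanged [s].

[vavulaɡraɫmus]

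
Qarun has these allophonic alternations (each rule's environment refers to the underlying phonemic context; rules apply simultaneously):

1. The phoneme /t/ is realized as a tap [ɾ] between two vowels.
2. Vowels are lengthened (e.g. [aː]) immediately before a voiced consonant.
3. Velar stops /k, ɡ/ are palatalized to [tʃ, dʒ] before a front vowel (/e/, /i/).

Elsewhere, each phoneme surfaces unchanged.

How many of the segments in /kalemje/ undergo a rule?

2

Segments that undergo a rule: /a/ → [aː] (rule 2); /e/ → [eː] (rule 2).
All other segments surface unchanged.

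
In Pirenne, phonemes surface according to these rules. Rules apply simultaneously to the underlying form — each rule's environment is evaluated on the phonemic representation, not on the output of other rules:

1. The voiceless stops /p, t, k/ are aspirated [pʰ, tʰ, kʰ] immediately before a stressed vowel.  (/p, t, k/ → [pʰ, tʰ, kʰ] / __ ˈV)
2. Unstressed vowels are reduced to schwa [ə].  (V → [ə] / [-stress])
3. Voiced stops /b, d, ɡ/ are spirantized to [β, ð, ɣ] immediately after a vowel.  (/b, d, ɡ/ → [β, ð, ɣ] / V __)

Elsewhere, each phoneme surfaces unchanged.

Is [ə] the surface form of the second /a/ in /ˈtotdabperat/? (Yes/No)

Yes

Rule 2 applies to /a/ (between /r/ and /t/: in an unstressed syllable) → [ə].
The actual realization is [ə], which matches [ə].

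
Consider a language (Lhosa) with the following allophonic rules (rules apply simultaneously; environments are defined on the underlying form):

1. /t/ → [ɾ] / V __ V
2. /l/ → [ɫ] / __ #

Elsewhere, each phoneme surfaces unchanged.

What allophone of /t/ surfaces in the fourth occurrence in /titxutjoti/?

/t/ (between /o/ and /i/) occurs between two vowels → [ɾ] by rule 1.

[ɾ]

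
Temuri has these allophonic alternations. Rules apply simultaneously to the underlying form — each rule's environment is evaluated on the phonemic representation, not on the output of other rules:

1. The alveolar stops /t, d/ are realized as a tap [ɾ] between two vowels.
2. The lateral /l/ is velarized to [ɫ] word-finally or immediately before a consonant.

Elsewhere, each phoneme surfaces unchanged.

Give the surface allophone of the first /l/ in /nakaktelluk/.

[ɫ]

Rule 2 applies to /l/ (between /e/ and /l/: word-finally or immediately before a consonant) → [ɫ].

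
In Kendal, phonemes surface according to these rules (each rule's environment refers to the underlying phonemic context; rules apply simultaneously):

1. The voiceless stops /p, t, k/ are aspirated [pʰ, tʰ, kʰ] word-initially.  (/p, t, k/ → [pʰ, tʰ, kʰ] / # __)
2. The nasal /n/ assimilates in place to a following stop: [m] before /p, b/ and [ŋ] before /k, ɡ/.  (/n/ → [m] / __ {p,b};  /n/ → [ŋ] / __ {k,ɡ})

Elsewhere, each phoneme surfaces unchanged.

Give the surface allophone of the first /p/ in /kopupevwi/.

/p/ (between /o/ and /u/): rule 1 targets it, but not word-initially → unchanged [p].

[p]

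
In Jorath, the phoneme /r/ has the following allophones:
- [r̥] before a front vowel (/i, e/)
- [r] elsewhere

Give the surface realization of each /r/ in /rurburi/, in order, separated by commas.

[r], [r], [r̥]

Occurrence 1 (position 1): no conditioning environment matches → elsewhere allophone [r].
Occurrence 2 (position 3): no conditioning environment matches → elsewhere allophone [r].
Occurrence 3 (position 6): before a front vowel (/i, e/) → [r̥].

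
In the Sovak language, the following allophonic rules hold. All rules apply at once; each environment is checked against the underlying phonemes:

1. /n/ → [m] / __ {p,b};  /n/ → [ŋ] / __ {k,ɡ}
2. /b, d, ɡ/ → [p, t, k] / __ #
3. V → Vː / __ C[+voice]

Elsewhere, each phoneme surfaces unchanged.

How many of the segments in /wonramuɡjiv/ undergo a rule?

Segments that undergo a rule: /o/ → [oː] (rule 3); /a/ → [aː] (rule 3); /u/ → [uː] (rule 3); /i/ → [iː] (rule 3).
All other segments surface unchanged.

4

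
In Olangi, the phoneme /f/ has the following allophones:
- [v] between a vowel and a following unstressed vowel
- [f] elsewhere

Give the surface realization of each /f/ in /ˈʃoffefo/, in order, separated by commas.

Occurrence 1 (position 3): no conditioning environment matches → elsewhere allophone [f].
Occurrence 2 (position 4): no conditioning environment matches → elsewhere allophone [f].
Occurrence 3 (position 6): between a vowel and a following unstressed vowel → [v].

[f], [f], [v]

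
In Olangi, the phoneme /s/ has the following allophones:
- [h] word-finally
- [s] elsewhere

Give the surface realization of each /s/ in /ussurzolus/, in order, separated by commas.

Occurrence 1 (position 2): no conditioning environment matches → elsewhere allophone [s].
Occurrence 2 (position 3): no conditioning environment matches → elsewhere allophone [s].
Occurrence 3 (position 10): word-finally → [h].

[s], [s], [h]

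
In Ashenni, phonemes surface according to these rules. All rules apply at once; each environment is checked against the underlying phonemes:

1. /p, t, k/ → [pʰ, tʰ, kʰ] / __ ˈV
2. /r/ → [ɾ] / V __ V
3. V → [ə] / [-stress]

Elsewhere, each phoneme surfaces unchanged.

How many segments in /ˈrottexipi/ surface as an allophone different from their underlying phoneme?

Segments that undergo a rule: /e/ → [ə] (rule 3); /i/ → [ə] (rule 3); /i/ → [ə] (rule 3).
All other segments surface unchanged.

3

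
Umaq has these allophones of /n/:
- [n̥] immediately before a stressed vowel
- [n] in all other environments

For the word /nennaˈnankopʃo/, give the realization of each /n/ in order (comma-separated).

Occurrence 1 (position 1): no conditioning environment matches → elsewhere allophone [n].
Occurrence 2 (position 3): no conditioning environment matches → elsewhere allophone [n].
Occurrence 3 (position 4): no conditioning environment matches → elsewhere allophone [n].
Occurrence 4 (position 6): immediately before a stressed vowel → [n̥].
Occurrence 5 (position 8): no conditioning environment matches → elsewhere allophone [n].

[n], [n], [n], [n̥], [n]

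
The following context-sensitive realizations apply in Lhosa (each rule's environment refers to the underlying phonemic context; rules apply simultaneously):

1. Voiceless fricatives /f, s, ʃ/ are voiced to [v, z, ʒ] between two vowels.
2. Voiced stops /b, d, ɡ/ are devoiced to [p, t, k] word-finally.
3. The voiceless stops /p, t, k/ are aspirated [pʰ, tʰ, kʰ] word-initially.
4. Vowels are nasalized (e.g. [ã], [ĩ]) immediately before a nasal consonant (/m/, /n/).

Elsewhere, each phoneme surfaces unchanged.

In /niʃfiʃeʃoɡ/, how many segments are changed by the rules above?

Segments that undergo a rule: /ʃ/ → [ʒ] (rule 1); /ʃ/ → [ʒ] (rule 1); /ɡ/ → [k] (rule 2).
All other segments surface unchanged.

3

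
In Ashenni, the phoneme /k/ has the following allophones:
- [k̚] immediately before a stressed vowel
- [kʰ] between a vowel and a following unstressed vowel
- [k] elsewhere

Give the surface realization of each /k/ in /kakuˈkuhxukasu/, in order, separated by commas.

Occurrence 1 (position 1): no conditioning environment matches → elsewhere allophone [k].
Occurrence 2 (position 3): between a vowel and a following unstressed vowel → [kʰ].
Occurrence 3 (position 5): immediately before a stressed vowel → [k̚].
Occurrence 4 (position 10): between a vowel and a following unstressed vowel → [kʰ].

[k], [kʰ], [k̚], [kʰ]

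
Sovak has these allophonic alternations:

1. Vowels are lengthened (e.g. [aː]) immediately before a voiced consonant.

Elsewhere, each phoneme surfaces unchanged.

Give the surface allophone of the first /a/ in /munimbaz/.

Rule 1 applies to /a/ (between /b/ and /z/: before a voiced consonant) → [aː].

[aː]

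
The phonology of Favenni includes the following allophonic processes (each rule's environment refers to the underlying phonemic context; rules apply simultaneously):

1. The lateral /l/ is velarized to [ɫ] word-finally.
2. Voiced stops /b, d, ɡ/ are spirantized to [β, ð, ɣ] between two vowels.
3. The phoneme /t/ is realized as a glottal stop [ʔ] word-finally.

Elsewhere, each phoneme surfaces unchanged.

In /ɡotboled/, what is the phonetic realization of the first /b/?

/b/ — between /t/ and /o/; rule 2 does not apply here → [b].

[b]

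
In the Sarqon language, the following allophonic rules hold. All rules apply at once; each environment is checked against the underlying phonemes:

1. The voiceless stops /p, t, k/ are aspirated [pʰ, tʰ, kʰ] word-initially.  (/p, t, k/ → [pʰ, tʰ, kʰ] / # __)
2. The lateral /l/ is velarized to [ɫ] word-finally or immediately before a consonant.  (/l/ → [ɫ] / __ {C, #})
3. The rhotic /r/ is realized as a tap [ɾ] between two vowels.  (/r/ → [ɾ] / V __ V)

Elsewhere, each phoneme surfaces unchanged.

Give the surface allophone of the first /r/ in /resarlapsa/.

/r/ (word-initial) fails the environment for rule 3, so it stays [r].

[r]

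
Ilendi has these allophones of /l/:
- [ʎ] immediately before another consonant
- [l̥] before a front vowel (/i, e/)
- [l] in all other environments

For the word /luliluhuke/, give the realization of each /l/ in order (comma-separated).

[l], [l̥], [l]

Occurrence 1 (position 1): no conditioning environment matches → elsewhere allophone [l].
Occurrence 2 (position 3): before a front vowel (/i, e/) → [l̥].
Occurrence 3 (position 5): no conditioning environment matches → elsewhere allophone [l].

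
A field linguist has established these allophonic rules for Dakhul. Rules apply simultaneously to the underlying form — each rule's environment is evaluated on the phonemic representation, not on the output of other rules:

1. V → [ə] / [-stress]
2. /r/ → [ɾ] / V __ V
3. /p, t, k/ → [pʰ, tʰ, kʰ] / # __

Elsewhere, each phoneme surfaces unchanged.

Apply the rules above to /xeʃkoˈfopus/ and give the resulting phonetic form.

[xəʃkəˈfopəs]

/x/ — not in any rule's target class → [x].
/e/ (between /x/ and /ʃ/): in an unstressed syllable, so rule 1 applies → [ə].
/ʃ/ (between /e/ and /k/) is unaffected → [ʃ].
/k/ (between /ʃ/ and /o/) is in the target of rule 3 but the environment (word-initially) is not met → [k].
/o/ meets the environment for rule 1 (in an unstressed syllable) → [ə].
/f/ (between /o/ and /o/) is unaffected → [f].
/o/ (between /f/ and /p/) is in the target of rule 1 but the environment (in an unstressed syllable) is not met → [o].
/p/ — between /o/ and /u/; rule 3 does not apply here → [p].
/u/ (between /p/ and /s/) occurs in an unstressed syllable → [ə] by rule 1.
/s/ (word-final): no rule targets it → [s].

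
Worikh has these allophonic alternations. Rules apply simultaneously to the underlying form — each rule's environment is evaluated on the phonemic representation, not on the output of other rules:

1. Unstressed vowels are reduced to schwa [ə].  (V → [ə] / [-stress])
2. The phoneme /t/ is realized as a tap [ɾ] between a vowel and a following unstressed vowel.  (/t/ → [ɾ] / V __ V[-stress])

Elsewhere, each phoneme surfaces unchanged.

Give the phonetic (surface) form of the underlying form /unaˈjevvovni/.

Rule 1 applies to /u/ (word-initial: in an unstressed syllable) → [ə].
/n/ stays [n].
/a/ meets the environment for rule 1 (in an unstressed syllable) → [ə].
/j/ — not in any rule's target class → [j].
/e/ — between /j/ and /v/; rule 1 does not apply here → [e].
/v/ stays [v].
/v/ (between /v/ and /o/): no rule targets it → [v].
/o/ (between /v/ and /v/): in an unstressed syllable, so rule 1 applies → [ə].
/v/ — not in any rule's target class → [v].
/n/ (between /v/ and /i/): no rule targets it → [n].
/i/ (word-final) occurs in an unstressed syllable → [ə] by rule 1.

[ənəˈjevvəvnə]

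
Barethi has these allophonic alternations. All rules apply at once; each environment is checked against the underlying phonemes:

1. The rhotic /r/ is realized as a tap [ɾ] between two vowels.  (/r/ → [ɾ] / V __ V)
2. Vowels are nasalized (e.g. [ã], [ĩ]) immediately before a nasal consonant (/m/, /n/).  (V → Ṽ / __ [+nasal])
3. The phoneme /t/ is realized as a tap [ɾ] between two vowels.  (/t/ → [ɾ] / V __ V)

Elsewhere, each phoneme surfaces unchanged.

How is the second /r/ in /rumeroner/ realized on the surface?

[ɾ]

/r/ (between /e/ and /o/): between two vowels, so rule 1 applies → [ɾ].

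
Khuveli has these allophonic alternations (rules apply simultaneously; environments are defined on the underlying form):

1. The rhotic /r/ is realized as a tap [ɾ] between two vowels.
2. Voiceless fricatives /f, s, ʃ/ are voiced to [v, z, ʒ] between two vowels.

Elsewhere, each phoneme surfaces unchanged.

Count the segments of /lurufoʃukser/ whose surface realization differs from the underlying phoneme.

Segments that undergo a rule: /r/ → [ɾ] (rule 1); /f/ → [v] (rule 2); /ʃ/ → [ʒ] (rule 2).
All other segments surface unchanged.

3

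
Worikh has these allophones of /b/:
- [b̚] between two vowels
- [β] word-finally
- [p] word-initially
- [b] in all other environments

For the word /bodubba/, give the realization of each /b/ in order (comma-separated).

[p], [b], [b]

Occurrence 1 (position 1): word-initially → [p].
Occurrence 2 (position 5): no conditioning environment matches → elsewhere allophone [b].
Occurrence 3 (position 6): no conditioning environment matches → elsewhere allophone [b].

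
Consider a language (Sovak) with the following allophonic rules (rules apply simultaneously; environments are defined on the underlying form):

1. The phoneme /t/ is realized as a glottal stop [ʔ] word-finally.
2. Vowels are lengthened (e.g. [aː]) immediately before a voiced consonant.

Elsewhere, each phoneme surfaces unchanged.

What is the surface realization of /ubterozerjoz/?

/u/ meets the environment for rule 2 (before a voiced consonant) → [uː].
/t/ (between /b/ and /e/) is in the target of rule 1 but the environment (word-finally) is not met → [t].
/e/ meets the environment for rule 2 (before a voiced consonant) → [eː].
/o/ (between /r/ and /z/): before a voiced consonant, so rule 2 applies → [oː].
Rule 2 applies to /e/ (between /z/ and /r/: before a voiced consonant) → [eː].
/o/ — between /j/ and /z/, before a voiced consonant — surfaces as [oː] (rule 2).

[uːbteːroːzeːrjoːz]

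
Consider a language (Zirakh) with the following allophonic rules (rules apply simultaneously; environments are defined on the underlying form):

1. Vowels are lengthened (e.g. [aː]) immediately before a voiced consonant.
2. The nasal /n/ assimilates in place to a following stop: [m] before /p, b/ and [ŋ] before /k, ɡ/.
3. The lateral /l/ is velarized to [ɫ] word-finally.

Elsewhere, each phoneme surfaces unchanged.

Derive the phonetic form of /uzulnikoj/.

/u/ (word-initial) occurs before a voiced consonant → [uː] by rule 1.
/z/ stays [z].
/u/ (between /z/ and /l/): before a voiced consonant, so rule 1 applies → [uː].
/l/ (between /u/ and /n/) fails the environment for rule 3, so it stays [l].
/n/ — between /l/ and /i/; rule 2 does not apply here → [n].
/i/ — between /n/ and /k/; rule 1 does not apply here → [i].
/k/ (between /i/ and /o/): no rule targets it → [k].
/o/ meets the environment for rule 1 (before a voiced consonant) → [oː].
/j/ (word-final): no rule targets it → [j].

[uːzuːlnikoːj]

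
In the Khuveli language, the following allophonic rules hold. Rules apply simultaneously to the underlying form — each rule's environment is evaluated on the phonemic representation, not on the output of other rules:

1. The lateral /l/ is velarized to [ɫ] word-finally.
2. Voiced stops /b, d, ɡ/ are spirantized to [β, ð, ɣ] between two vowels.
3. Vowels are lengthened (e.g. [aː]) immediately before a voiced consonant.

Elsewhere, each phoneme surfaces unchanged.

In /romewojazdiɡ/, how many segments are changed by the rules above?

5

Segments that undergo a rule: /o/ → [oː] (rule 3); /e/ → [eː] (rule 3); /o/ → [oː] (rule 3); /a/ → [aː] (rule 3); /i/ → [iː] (rule 3).
All other segments surface unchanged.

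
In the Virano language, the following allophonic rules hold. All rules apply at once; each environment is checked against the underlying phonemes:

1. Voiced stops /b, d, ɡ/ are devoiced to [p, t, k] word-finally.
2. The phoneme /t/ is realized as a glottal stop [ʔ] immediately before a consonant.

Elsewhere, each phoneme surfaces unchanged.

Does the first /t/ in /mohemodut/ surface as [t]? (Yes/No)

/t/ (word-final): rule 2 targets it, but not immediately before a consonant → unchanged [t].
The actual realization is [t], which matches [t].

Yes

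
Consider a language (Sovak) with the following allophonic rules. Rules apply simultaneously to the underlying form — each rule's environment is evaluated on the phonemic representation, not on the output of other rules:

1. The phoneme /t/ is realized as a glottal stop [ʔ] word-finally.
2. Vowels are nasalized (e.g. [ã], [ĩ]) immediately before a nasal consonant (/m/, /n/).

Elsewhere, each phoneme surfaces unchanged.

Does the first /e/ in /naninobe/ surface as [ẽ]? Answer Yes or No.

No

/e/ (word-final) fails the environment for rule 2, so it stays [e].
The actual realization is [e], not [ẽ].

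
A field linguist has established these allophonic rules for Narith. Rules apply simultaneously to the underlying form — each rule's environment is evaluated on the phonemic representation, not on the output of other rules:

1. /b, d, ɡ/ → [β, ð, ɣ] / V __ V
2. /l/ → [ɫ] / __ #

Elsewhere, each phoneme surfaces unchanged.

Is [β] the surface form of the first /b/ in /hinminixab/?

No

/b/ (word-final) fails the environment for rule 1, so it stays [b].
The actual realization is [b], not [β].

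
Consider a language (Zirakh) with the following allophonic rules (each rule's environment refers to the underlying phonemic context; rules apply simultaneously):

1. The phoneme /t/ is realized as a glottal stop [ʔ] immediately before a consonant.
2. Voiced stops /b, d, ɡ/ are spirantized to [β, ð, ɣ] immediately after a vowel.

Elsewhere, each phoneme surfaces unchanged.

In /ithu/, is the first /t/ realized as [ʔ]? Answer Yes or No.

Rule 1 applies to /t/ (between /i/ and /h/: immediately before a consonant) → [ʔ].
The actual realization is [ʔ], which matches [ʔ].

Yes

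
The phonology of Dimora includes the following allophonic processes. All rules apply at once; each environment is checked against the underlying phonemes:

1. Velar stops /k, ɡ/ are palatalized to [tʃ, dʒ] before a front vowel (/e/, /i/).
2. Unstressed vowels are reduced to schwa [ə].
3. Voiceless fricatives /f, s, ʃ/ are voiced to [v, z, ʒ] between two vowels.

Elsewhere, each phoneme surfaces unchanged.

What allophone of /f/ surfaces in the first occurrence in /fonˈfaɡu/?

[f]

/f/ — word-initial; rule 3 does not apply here → [f].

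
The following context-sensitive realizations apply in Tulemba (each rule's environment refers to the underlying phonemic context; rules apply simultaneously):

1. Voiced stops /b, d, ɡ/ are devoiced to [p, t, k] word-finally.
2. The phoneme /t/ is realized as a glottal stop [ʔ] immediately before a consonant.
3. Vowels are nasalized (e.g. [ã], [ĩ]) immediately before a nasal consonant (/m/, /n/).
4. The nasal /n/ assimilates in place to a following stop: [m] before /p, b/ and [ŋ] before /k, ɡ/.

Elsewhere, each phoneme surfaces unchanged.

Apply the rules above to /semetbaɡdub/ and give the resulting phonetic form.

[sẽmeʔbaɡdup]

/s/ (word-initial): no rule targets it → [s].
/e/ (between /s/ and /m/) occurs before a nasal consonant → [ẽ] by rule 3.
/m/ stays [m].
/e/ (between /m/ and /t/) is in the target of rule 3 but the environment (before a nasal consonant) is not met → [e].
/t/ (between /e/ and /b/) occurs immediately before a consonant → [ʔ] by rule 2.
/b/ (between /t/ and /a/) fails the environment for rule 1, so it stays [b].
/a/ (between /b/ and /ɡ/) is in the target of rule 3 but the environment (before a nasal consonant) is not met → [a].
/ɡ/ (between /a/ and /d/): rule 1 targets it, but not word-finally → unchanged [ɡ].
/d/ — between /ɡ/ and /u/; rule 1 does not apply here → [d].
/u/ — between /d/ and /b/; rule 3 does not apply here → [u].
/b/ meets the environment for rule 1 (word-finally) → [p].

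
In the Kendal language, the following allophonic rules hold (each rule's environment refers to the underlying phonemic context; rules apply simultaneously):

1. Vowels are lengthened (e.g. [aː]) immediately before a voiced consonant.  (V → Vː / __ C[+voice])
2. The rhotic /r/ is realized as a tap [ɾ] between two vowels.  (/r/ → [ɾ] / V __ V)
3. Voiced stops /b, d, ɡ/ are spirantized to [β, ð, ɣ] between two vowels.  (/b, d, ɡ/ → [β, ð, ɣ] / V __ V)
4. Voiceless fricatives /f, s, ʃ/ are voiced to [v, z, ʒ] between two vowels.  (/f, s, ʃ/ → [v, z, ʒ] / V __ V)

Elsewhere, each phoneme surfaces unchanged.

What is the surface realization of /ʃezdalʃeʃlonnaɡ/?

/ʃ/ — word-initial; rule 4 does not apply here → [ʃ].
/e/ — between /ʃ/ and /z/, before a voiced consonant — surfaces as [eː] (rule 1).
/z/ (between /e/ and /d/) is unaffected → [z].
/d/ — between /z/ and /a/; rule 3 does not apply here → [d].
/a/ — between /d/ and /l/, before a voiced consonant — surfaces as [aː] (rule 1).
/l/ — not in any rule's target class → [l].
/ʃ/ — between /l/ and /e/; rule 4 does not apply here → [ʃ].
/e/ (between /ʃ/ and /ʃ/) fails the environment for rule 1, so it stays [e].
/ʃ/ (between /e/ and /l/): rule 4 targets it, but not between two vowels → unchanged [ʃ].
/l/ (between /ʃ/ and /o/): no rule targets it → [l].
Rule 1 applies to /o/ (between /l/ and /n/: before a voiced consonant) → [oː].
/n/ (between /o/ and /n/): no rule targets it → [n].
/n/ stays [n].
Rule 1 applies to /a/ (between /n/ and /ɡ/: before a voiced consonant) → [aː].
/ɡ/ (word-final) fails the environment for rule 3, so it stays [ɡ].

[ʃeːzdaːlʃeʃloːnnaːɡ]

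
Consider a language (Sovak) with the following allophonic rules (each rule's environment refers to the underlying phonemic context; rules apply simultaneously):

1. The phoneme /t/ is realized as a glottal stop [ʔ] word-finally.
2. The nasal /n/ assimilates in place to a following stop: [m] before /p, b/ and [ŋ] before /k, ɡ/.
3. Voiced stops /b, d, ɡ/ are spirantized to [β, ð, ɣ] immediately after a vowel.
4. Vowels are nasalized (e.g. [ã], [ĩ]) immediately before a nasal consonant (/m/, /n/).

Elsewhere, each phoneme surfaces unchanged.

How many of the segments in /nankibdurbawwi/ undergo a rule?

Segments that undergo a rule: /a/ → [ã] (rule 4); /n/ → [ŋ] (rule 2); /b/ → [β] (rule 3).
All other segments surface unchanged.

3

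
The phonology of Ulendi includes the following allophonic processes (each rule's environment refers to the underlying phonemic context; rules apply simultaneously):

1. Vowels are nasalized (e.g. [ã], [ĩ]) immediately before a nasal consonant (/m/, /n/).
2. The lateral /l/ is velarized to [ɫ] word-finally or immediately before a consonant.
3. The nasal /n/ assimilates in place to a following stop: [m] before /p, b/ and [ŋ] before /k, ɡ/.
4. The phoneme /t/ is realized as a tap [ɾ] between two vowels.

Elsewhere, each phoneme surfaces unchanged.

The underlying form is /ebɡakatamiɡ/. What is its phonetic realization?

[ebɡakaɾãmiɡ]

/e/ — word-initial; rule 1 does not apply here → [e].
/b/ (between /e/ and /ɡ/) is unaffected → [b].
/ɡ/ (between /b/ and /a/): no rule targets it → [ɡ].
/a/ (between /ɡ/ and /k/): rule 1 targets it, but not before a nasal consonant → unchanged [a].
/k/ (between /a/ and /a/): no rule targets it → [k].
/a/ (between /k/ and /t/) is in the target of rule 1 but the environment (before a nasal consonant) is not met → [a].
/t/ meets the environment for rule 4 (between two vowels) → [ɾ].
/a/ (between /t/ and /m/): before a nasal consonant, so rule 1 applies → [ã].
/m/ stays [m].
/i/ (between /m/ and /ɡ/) fails the environment for rule 1, so it stays [i].
/ɡ/ — not in any rule's target class → [ɡ].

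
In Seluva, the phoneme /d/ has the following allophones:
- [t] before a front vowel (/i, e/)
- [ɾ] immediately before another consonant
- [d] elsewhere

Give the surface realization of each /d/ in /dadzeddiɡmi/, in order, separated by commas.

[d], [ɾ], [ɾ], [t]

Occurrence 1 (position 1): no conditioning environment matches → elsewhere allophone [d].
Occurrence 2 (position 3): immediately before another consonant → [ɾ].
Occurrence 3 (position 6): immediately before another consonant → [ɾ].
Occurrence 4 (position 7): before a front vowel (/i, e/) → [t].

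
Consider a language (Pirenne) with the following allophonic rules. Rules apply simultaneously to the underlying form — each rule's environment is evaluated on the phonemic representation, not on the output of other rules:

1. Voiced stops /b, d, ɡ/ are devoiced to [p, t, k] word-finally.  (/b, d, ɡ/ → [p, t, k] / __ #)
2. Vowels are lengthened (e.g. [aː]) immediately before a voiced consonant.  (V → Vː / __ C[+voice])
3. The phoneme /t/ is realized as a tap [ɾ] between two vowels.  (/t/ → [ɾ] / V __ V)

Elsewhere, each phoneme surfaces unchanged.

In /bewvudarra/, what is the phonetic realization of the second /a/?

/a/ — word-final; rule 2 does not apply here → [a].

[a]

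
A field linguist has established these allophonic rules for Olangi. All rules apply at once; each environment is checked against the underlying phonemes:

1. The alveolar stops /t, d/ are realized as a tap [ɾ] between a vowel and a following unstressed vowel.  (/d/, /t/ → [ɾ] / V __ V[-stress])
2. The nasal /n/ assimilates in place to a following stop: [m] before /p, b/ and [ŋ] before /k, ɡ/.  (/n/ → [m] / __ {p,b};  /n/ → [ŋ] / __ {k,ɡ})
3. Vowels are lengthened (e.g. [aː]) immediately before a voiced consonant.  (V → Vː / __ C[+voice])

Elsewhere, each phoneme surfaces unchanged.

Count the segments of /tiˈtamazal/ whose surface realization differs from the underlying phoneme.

Segments that undergo a rule: /a/ → [aː] (rule 3); /a/ → [aː] (rule 3); /a/ → [aː] (rule 3).
All other segments surface unchanged.

3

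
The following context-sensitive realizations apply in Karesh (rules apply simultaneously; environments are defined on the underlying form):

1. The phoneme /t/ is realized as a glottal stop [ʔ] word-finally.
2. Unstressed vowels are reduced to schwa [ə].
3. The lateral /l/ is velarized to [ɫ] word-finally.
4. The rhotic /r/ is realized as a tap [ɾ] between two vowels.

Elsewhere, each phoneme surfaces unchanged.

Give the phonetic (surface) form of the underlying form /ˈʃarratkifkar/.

/ʃ/ (word-initial): no rule targets it → [ʃ].
/a/ (between /ʃ/ and /r/) fails the environment for rule 2, so it stays [a].
/r/ (between /a/ and /r/): rule 4 targets it, but not between two vowels → unchanged [r].
/r/ (between /r/ and /a/) fails the environment for rule 4, so it stays [r].
/a/ — between /r/ and /t/, in an unstressed syllable — surfaces as [ə] (rule 2).
/t/ (between /a/ and /k/) fails the environment for rule 1, so it stays [t].
/k/ stays [k].
/i/ (between /k/ and /f/) occurs in an unstressed syllable → [ə] by rule 2.
/f/ (between /i/ and /k/) is unaffected → [f].
/k/ stays [k].
/a/ — between /k/ and /r/, in an unstressed syllable — surfaces as [ə] (rule 2).
/r/ (word-final) fails the environment for rule 4, so it stays [r].

[ˈʃarrətkəfkər]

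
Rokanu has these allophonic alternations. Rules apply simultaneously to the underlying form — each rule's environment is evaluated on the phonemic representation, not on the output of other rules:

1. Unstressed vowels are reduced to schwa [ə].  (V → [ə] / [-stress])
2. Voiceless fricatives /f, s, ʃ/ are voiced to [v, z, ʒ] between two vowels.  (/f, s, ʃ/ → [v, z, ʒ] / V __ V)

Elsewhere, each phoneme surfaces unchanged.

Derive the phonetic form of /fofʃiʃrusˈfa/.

[fəfʃəʃrəsˈfa]

/f/ (word-initial): rule 2 targets it, but not between two vowels → unchanged [f].
/o/ — between /f/ and /f/, in an unstressed syllable — surfaces as [ə] (rule 1).
/f/ — between /o/ and /ʃ/; rule 2 does not apply here → [f].
/ʃ/ (between /f/ and /i/) is in the target of rule 2 but the environment (between two vowels) is not met → [ʃ].
/i/ — between /ʃ/ and /ʃ/, in an unstressed syllable — surfaces as [ə] (rule 1).
/ʃ/ (between /i/ and /r/) is in the target of rule 2 but the environment (between two vowels) is not met → [ʃ].
/u/ (between /r/ and /s/) occurs in an unstressed syllable → [ə] by rule 1.
/s/ (between /u/ and /f/): rule 2 targets it, but not between two vowels → unchanged [s].
/f/ (between /s/ and /a/): rule 2 targets it, but not between two vowels → unchanged [f].
/a/ (word-final) is in the target of rule 1 but the environment (in an unstressed syllable) is not met → [a].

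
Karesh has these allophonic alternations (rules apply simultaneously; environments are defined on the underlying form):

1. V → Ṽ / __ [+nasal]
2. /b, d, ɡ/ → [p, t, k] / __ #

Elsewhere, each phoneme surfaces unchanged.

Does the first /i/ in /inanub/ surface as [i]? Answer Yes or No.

No

Rule 1 applies to /i/ (word-initial: before a nasal consonant) → [ĩ].
The actual realization is [ĩ], not [i].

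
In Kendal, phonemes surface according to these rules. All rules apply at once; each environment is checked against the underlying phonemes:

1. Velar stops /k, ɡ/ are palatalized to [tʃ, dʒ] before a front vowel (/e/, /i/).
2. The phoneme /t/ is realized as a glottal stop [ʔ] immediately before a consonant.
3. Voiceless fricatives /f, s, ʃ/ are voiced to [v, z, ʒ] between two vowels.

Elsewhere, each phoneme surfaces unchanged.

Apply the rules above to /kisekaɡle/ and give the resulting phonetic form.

[tʃizekaɡle]

/k/ (word-initial): before a front vowel, so rule 1 applies → [tʃ].
/i/ (between /k/ and /s/): no rule targets it → [i].
/s/ — between /i/ and /e/, between two vowels — surfaces as [z] (rule 3).
/e/ — not in any rule's target class → [e].
/k/ — between /e/ and /a/; rule 1 does not apply here → [k].
/a/ stays [a].
/ɡ/ — between /a/ and /l/; rule 1 does not apply here → [ɡ].
/l/ (between /ɡ/ and /e/): no rule targets it → [l].
/e/ — not in any rule's target class → [e].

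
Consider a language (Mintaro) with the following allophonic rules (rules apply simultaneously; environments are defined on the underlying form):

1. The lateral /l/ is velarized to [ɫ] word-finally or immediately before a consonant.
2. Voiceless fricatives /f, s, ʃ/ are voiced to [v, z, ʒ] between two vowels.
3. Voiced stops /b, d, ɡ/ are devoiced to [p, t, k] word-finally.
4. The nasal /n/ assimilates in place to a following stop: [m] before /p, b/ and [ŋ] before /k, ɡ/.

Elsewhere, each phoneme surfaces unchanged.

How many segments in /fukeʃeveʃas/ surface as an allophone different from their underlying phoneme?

Segments that undergo a rule: /ʃ/ → [ʒ] (rule 2); /ʃ/ → [ʒ] (rule 2).
All other segments surface unchanged.

2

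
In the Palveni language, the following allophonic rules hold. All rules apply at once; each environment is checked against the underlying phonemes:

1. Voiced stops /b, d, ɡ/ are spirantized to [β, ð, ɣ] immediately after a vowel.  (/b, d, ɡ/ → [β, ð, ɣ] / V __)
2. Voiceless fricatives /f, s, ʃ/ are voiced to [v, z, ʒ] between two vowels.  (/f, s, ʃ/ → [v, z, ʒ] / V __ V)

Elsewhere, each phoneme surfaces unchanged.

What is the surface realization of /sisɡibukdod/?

[sisɡiβukdoð]

/s/ — word-initial; rule 2 does not apply here → [s].
/i/ stays [i].
/s/ (between /i/ and /ɡ/): rule 2 targets it, but not between two vowels → unchanged [s].
/ɡ/ (between /s/ and /i/): rule 1 targets it, but not immediately after a vowel → unchanged [ɡ].
/i/ (between /ɡ/ and /b/) is unaffected → [i].
/b/ (between /i/ and /u/) occurs immediately after a vowel → [β] by rule 1.
/u/ stays [u].
/k/ stays [k].
/d/ (between /k/ and /o/) is in the target of rule 1 but the environment (immediately after a vowel) is not met → [d].
/o/ stays [o].
/d/ meets the environment for rule 1 (immediately after a vowel) → [ð].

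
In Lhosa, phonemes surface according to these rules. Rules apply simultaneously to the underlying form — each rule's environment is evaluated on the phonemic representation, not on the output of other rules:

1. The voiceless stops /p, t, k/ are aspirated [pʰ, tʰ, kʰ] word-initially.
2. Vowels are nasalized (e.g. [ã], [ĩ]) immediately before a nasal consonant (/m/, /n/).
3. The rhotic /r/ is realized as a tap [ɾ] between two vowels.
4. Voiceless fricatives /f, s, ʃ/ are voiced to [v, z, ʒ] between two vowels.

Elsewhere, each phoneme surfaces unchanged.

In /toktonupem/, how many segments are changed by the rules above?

Segments that undergo a rule: /t/ → [tʰ] (rule 1); /o/ → [õ] (rule 2); /e/ → [ẽ] (rule 2).
All other segments surface unchanged.

3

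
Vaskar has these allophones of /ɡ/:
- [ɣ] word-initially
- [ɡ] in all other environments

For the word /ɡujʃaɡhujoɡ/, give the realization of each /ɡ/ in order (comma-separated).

[ɣ], [ɡ], [ɡ]

Occurrence 1 (position 1): word-initially → [ɣ].
Occurrence 2 (position 6): no conditioning environment matches → elsewhere allophone [ɡ].
Occurrence 3 (position 11): no conditioning environment matches → elsewhere allophone [ɡ].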